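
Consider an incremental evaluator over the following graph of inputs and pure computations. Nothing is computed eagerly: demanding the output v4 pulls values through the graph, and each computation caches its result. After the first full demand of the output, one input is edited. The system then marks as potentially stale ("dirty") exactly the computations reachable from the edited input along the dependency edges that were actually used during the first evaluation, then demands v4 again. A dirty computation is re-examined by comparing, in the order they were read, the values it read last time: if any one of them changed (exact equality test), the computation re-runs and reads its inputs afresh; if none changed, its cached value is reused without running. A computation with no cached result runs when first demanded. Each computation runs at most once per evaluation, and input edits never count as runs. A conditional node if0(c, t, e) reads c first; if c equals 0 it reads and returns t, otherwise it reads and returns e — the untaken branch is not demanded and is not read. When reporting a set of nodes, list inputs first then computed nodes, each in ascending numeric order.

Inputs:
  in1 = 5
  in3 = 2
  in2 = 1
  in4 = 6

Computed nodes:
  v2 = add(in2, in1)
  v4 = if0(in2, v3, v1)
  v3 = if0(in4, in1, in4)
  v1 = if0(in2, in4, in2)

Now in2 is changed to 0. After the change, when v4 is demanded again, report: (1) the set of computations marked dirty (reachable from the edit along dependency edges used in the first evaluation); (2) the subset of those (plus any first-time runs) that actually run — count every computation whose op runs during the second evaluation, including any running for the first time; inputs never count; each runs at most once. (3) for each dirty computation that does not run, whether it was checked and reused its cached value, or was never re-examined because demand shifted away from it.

Initial pass — values computed on the first demand:
  v1 = if0(in2=1 -> else branch in2) = 1
  v4 = if0(in2=1 -> else branch v1) = 1

Second demand — change propagation:
  v1: dirty yet unreached — the second evaluation never asks for it.
  v3: newly demanded (no cache) — executes and yields 6.
  v4: re-runs because in2 1->0; new result 6.

The important point: the flipped condition redirects demand; v1 is left stale, never re-checked.

Dirty set: v1, v4.
Run set: v3, v4 (2 run).
Left stale — demand moved off them: v1.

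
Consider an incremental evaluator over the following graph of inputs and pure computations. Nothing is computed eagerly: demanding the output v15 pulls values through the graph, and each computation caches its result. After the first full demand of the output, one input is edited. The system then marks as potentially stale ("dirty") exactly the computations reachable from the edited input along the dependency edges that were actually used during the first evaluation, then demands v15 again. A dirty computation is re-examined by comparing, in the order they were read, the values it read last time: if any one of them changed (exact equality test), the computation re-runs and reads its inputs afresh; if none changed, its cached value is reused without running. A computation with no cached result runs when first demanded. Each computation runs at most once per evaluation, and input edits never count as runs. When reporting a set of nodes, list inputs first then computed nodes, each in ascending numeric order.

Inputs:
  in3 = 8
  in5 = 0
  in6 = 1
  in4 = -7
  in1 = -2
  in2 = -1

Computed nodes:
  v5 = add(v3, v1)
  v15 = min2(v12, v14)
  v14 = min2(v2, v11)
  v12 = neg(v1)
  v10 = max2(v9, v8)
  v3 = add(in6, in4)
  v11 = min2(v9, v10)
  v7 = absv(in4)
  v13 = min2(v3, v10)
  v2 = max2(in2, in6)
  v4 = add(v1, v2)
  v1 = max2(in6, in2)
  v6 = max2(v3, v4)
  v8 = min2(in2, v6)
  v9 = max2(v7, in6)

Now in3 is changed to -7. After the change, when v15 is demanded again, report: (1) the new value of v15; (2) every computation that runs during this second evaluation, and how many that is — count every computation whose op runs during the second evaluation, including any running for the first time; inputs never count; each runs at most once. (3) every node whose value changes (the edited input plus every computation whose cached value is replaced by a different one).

Initial pass — values computed on the first demand:
  v1 = max2(1, -1) = 1
  v2 = max2(-1, 1) = 1
  v3 = add(1, -7) = -6
  v4 = add(1, 1) = 2
  v6 = max2(-6, 2) = 2
  v7 = absv(-7) = 7
  v8 = min2(-1, 2) = -1
  v9 = max2(7, 1) = 7
  v10 = max2(7, -1) = 7
  v11 = min2(7, 7) = 7
  v12 = neg(1) = -1
  v14 = min2(1, 7) = 1
  v15 = min2(-1, 1) = -1

Second demand — change propagation:
  no demanded computation ever read in3, so the edit dirties nothing and nothing runs.

The important point: nothing the output needs ever reads in3, so the edit is invisible to it.

v15 now evaluates to -1.
Run set: none (0 run).
Changed values: in3.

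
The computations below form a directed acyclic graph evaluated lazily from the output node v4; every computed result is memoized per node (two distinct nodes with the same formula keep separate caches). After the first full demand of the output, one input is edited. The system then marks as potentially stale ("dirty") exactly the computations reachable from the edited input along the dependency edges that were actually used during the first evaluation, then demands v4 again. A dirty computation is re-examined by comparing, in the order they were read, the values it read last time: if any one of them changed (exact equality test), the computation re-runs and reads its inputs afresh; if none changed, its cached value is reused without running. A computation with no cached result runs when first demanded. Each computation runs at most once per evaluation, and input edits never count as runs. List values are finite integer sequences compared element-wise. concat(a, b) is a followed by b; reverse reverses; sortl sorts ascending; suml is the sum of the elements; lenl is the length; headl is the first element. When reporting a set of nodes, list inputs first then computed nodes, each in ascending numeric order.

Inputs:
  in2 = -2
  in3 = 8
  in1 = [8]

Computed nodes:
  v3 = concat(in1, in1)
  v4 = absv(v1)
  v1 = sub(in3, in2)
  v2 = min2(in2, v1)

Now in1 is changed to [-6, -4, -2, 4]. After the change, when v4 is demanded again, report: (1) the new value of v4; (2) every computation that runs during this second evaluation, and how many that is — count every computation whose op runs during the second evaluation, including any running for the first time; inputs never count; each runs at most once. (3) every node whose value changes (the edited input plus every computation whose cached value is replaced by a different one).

Demanding v4 again yields 10.
0 computations run: none.
The nodes whose values change: in1.
Note the shortcut — in1 feeds only undemanded nodes, so no recomputation happens.

First demand of the output computes:
  v1 = sub(8, -2) = 10
  v4 = absv(10) = 10

After the edit, cleaning proceeds:
  in1 only reaches undemanded nodes; the second demand re-runs nothing.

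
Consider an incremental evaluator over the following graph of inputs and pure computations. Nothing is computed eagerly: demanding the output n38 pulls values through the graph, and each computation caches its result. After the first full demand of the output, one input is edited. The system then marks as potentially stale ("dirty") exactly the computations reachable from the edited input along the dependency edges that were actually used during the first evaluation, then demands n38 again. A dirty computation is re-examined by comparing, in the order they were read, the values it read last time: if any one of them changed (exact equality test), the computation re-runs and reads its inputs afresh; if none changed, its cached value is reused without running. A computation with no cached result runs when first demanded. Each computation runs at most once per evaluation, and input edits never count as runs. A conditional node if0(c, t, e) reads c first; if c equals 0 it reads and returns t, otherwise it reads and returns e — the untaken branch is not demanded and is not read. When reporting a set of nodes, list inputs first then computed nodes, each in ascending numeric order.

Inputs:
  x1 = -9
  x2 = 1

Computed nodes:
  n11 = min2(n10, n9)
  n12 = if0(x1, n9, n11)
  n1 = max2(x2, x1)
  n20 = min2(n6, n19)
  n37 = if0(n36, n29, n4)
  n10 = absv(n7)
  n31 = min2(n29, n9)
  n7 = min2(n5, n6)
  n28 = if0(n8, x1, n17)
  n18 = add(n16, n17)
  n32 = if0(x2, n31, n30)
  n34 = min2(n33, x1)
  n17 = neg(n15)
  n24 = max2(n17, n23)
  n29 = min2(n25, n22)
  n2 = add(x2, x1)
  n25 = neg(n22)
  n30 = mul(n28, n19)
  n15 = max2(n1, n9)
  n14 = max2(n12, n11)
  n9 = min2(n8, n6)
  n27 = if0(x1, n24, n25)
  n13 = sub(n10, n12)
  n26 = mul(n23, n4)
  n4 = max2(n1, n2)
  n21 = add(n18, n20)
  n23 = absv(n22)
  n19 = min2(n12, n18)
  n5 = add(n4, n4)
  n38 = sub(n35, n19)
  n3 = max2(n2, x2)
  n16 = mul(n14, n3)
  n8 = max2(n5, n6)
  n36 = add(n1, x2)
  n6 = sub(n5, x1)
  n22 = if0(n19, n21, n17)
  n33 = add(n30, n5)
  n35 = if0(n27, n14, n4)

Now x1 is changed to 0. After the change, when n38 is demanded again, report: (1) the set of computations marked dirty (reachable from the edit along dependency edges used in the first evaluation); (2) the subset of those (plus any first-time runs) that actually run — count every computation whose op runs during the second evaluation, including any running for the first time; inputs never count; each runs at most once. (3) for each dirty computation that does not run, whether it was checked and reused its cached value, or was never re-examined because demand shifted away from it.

Initial pass — values computed on the first demand:
  n1 = max2(1, -9) = 1
  n2 = add(1, -9) = -8
  n3 = max2(-8, 1) = 1
  n4 = max2(1, -8) = 1
  n5 = add(1, 1) = 2
  n6 = sub(2, -9) = 11
  n7 = min2(2, 11) = 2
  n8 = max2(2, 11) = 11
  n9 = min2(11, 11) = 11
  n10 = absv(2) = 2
  n11 = min2(2, 11) = 2
  n12 = if0(x1=-9 -> else branch n11) = 2
  n14 = max2(2, 2) = 2
  n15 = max2(1, 11) = 11
  n16 = mul(2, 1) = 2
  n17 = neg(11) = -11
  n18 = add(2, -11) = -9
  n19 = min2(2, -9) = -9
  n22 = if0(n19=-9 -> else branch n17) = -11
  n25 = neg(-11) = 11
  n27 = if0(x1=-9 -> else branch n25) = 11
  n35 = if0(n27=11 -> else branch n4) = 1
  n38 = sub(1, -9) = 10

Second demand — change propagation:
  n1: re-runs because x1 -9->0; new result 1 (unchanged).
  n2: re-runs because x1 -9->0; new result 1.
  n3: re-runs because n2 -8->1; new result 1 (unchanged).
  n4: re-runs because n2 -8->1; new result 1 (unchanged).
  n5: re-examined; everything it read last time is the same (n4 unchanged, n4 unchanged) — cache 2 kept, no run.
  n6: re-runs because x1 -9->0; new result 2.
  n7: re-runs because n6 11->2; new result 2 (unchanged).
  n8: re-runs because n6 11->2; new result 2.
  n9: re-runs because n8 11->2; n6 11->2; new result 2.
  n10: re-examined; everything it read last time is the same (n7 unchanged) — cache 2 kept, no run.
  n11: re-runs because n9 11->2; new result 2 (unchanged).
  n12: re-runs because x1 -9->0; new result 2 (unchanged).
  n14: re-examined; everything it read last time is the same (n12 unchanged, n11 unchanged) — cache 2 kept, no run.
  n15: re-runs because n9 11->2; new result 2.
  n16: re-examined; everything it read last time is the same (n14 unchanged, n3 unchanged) — cache 2 kept, no run.
  n17: re-runs because n15 11->2; new result -2.
  n18: re-runs because n17 -11->-2; new result 0.
  n19: re-runs because n18 -9->0; new result 0.
  n20: newly demanded (no cache) — executes and yields 0.
  n21: newly demanded (no cache) — executes and yields 0.
  n22: re-runs because n19 -9->0; n17 -11->-2; new result 0.
  n23: newly demanded (no cache) — executes and yields 0.
  n24: newly demanded (no cache) — executes and yields 0.
  n25: dirty yet unreached — the second evaluation never asks for it.
  n27: re-runs because x1 -9->0; new result 0.
  n35: re-runs because n27 11->0; new result 2.
  n38: re-runs because n35 1->2; n19 -9->0; new result 2.

The important point: the flipped condition redirects demand; n25 is left stale, never re-checked.

Dirty set: n1, n2, n3, n4, n5, n6, n7, n8, n9, n10, n11, n12, n14, n15, n16, n17, n18, n19, n22, n25, n27, n35, n38.
Run set: n1, n2, n3, n4, n6, n7, n8, n9, n11, n12, n15, n17, n18, n19, n20, n21, n22, n23, n24, n27, n35, n38 (22 run).
Re-examined without running (cache reused): n5, n10, n14, n16.
Left stale — demand moved off them: n25.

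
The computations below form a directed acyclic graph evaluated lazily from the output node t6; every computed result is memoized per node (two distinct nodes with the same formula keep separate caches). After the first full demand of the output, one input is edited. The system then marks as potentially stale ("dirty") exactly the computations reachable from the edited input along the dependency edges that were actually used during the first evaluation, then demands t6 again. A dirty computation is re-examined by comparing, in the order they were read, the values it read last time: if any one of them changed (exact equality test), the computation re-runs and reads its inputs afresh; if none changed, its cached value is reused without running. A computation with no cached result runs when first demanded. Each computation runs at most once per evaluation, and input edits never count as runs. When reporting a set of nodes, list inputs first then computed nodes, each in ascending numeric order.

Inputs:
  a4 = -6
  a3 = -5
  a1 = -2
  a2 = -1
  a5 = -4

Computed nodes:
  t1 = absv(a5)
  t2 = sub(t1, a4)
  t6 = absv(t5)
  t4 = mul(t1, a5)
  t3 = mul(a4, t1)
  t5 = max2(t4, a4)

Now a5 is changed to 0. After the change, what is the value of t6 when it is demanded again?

First demand of the output computes:
  t1 = absv(-4) = 4
  t4 = mul(4, -4) = -16
  t5 = max2(-16, -6) = -6
  t6 = absv(-6) = 6

After the edit, cleaning proceeds:
  t1: a read changed (a5 -4->0) — executes, giving 0.
  t4: a read changed (t1 4->0; a5 -4->0) — executes, giving 0.
  t5: a read changed (t4 -16->0) — executes, giving 0.
  t6: a read changed (t5 -6->0) — executes, giving 0.

Demanding t6 again yields 0.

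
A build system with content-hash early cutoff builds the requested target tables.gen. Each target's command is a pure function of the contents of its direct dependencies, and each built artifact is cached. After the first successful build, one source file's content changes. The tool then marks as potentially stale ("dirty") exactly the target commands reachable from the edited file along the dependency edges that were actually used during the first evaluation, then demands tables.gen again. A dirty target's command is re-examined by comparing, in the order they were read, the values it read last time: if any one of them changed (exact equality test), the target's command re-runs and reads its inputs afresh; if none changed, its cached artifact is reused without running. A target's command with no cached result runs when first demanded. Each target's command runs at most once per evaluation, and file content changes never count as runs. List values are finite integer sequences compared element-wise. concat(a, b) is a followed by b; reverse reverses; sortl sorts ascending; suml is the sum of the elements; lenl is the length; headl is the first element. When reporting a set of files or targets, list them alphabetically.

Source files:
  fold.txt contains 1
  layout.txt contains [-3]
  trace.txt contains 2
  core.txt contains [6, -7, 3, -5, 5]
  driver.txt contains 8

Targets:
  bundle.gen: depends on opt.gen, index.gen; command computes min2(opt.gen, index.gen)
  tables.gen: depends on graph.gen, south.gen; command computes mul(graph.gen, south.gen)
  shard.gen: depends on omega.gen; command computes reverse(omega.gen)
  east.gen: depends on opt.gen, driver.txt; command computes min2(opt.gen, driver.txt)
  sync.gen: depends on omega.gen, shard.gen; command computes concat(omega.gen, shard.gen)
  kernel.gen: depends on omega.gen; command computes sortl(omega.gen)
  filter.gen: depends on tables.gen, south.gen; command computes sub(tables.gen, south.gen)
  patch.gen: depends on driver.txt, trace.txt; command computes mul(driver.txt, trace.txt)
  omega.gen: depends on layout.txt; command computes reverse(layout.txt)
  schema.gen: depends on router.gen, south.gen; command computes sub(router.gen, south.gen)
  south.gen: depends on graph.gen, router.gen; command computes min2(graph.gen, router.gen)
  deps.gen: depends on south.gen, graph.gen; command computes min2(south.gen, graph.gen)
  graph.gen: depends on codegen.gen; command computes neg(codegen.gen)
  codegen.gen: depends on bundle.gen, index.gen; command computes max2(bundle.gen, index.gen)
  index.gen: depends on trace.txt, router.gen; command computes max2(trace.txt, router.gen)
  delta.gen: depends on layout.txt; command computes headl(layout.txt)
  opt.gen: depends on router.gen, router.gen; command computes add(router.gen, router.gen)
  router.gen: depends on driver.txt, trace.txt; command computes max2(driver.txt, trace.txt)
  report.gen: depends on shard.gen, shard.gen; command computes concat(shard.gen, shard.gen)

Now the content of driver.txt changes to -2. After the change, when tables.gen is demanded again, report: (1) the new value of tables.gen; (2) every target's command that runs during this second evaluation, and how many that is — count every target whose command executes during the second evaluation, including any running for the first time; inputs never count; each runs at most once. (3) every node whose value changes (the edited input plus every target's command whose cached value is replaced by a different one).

New value of tables.gen: 4.
Target commands that run: bundle.gen, codegen.gen, graph.gen, index.gen, opt.gen, router.gen, south.gen, tables.gen — 8 in total.
Values that change: bundle.gen, codegen.gen, driver.txt, graph.gen, index.gen, opt.gen, router.gen, south.gen, tables.gen.

First evaluation (everything demanded from the output):
  router.gen = max2(8, 2) = 8
  index.gen = max2(2, 8) = 8
  opt.gen = add(8, 8) = 16
  bundle.gen = min2(16, 8) = 8
  codegen.gen = max2(8, 8) = 8
  graph.gen = neg(8) = -8
  south.gen = min2(-8, 8) = -8
  tables.gen = mul(-8, -8) = 64

Propagation after the edit:
  router.gen: runs — driver.txt 8->-2; result 2.
  index.gen: runs — router.gen 8->2; result 2.
  opt.gen: runs — router.gen 8->2; router.gen 8->2; result 4.
  bundle.gen: runs — opt.gen 16->4; index.gen 8->2; result 2.
  codegen.gen: runs — bundle.gen 8->2; index.gen 8->2; result 2.
  graph.gen: runs — codegen.gen 8->2; result -2.
  south.gen: runs — graph.gen -8->-2; router.gen 8->2; result -2.
  tables.gen: runs — graph.gen -8->-2; south.gen -8->-2; result 4.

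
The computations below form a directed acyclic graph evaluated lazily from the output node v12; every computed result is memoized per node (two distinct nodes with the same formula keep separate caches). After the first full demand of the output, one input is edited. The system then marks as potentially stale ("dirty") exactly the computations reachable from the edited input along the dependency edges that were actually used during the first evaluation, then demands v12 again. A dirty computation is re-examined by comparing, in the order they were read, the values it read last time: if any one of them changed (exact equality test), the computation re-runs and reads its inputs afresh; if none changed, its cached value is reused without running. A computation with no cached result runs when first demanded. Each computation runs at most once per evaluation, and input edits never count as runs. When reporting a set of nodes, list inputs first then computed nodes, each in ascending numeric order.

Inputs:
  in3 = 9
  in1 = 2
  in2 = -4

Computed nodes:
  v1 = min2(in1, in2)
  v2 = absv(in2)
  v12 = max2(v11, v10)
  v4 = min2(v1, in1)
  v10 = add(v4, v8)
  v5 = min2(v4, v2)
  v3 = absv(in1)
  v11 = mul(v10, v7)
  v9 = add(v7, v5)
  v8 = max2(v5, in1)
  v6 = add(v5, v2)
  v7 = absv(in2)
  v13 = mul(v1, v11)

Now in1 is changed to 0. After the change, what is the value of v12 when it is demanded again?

First demand of the output computes:
  v1 = min2(2, -4) = -4
  v2 = absv(-4) = 4
  v4 = min2(-4, 2) = -4
  v5 = min2(-4, 4) = -4
  v7 = absv(-4) = 4
  v8 = max2(-4, 2) = 2
  v10 = add(-4, 2) = -2
  v11 = mul(-2, 4) = -8
  v12 = max2(-8, -2) = -2

After the edit, cleaning proceeds:
  v1: a read changed (in1 2->0) — executes, giving -4 — identical to its old value.
  v4: a read changed (in1 2->0) — executes, giving -4 — identical to its old value.
  v5: dirty, but its reads are unchanged (v4 unchanged, v2 unchanged); cached -4 stands.
  v8: a read changed (in1 2->0) — executes, giving 0.
  v10: a read changed (v8 2->0) — executes, giving -4.
  v11: a read changed (v10 -2->-4) — executes, giving -16.
  v12: a read changed (v11 -8->-16; v10 -2->-4) — executes, giving -4.

Note where the cutoff bites: v5 is checked, finds nothing changed, and keeps its cache.

Demanding v12 again yields -4.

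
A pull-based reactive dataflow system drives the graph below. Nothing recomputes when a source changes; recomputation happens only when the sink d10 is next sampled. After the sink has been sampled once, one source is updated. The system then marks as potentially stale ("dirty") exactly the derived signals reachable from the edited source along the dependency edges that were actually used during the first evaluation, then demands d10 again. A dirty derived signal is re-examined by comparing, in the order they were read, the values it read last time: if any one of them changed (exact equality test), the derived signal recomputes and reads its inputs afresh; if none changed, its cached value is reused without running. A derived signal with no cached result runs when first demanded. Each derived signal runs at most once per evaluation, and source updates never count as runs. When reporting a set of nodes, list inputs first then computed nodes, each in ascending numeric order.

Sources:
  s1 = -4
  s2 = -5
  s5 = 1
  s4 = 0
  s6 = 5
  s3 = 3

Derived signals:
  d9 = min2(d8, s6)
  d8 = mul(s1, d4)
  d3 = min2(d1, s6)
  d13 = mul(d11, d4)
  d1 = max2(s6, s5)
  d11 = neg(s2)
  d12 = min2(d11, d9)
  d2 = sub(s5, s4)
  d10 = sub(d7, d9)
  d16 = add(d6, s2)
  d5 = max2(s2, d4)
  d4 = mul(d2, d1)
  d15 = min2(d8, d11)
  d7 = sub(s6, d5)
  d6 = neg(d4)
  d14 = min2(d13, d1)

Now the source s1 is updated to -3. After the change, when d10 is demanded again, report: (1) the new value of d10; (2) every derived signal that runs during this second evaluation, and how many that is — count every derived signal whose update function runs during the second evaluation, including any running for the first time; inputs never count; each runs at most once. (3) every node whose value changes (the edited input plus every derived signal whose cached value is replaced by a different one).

New value of d10: 15.
Derived signals that run: d8, d9, d10 — 3 in total.
Values that change: s1, d8, d9, d10.

First evaluation (everything demanded from the output):
  d1 = max2(5, 1) = 5
  d2 = sub(1, 0) = 1
  d4 = mul(1, 5) = 5
  d5 = max2(-5, 5) = 5
  d7 = sub(5, 5) = 0
  d8 = mul(-4, 5) = -20
  d9 = min2(-20, 5) = -20
  d10 = sub(0, -20) = 20

Propagation after the edit:
  d8: runs — s1 -4->-3; result -15.
  d9: runs — d8 -20->-15; result -15.
  d10: runs — d9 -20->-15; result 15.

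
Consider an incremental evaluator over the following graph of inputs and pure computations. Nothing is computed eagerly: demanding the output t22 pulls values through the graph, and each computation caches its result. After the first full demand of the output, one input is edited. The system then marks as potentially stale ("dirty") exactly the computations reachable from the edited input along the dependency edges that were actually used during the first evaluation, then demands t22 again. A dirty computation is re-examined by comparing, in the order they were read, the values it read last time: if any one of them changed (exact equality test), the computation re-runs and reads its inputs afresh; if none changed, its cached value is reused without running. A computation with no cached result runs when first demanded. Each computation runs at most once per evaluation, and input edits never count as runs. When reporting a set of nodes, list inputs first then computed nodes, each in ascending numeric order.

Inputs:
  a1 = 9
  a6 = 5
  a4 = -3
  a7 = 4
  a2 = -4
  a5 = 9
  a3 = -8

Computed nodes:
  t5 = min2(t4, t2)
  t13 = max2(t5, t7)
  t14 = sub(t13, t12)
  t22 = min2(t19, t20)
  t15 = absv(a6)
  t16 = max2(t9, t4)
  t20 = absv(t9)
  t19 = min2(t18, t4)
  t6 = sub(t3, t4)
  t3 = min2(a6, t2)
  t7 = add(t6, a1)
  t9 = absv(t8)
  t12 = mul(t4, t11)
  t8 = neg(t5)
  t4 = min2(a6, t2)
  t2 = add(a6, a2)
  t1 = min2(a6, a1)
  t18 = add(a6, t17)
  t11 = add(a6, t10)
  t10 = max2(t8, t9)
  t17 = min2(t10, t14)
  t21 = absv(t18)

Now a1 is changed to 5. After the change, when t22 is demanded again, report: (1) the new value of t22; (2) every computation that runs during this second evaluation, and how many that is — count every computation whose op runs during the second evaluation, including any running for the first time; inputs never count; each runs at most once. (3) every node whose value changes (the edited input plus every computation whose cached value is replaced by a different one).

t22 now evaluates to 1.
Run set: t7, t13, t14, t17, t18, t19 (6 run).
Changed values: a1, t7, t13, t14, t17, t18.
The important point: t19 recomputes to an identical value, and the output ends up unchanged.

Initial pass — values computed on the first demand:
  t2 = add(5, -4) = 1
  t3 = min2(5, 1) = 1
  t4 = min2(5, 1) = 1
  t5 = min2(1, 1) = 1
  t6 = sub(1, 1) = 0
  t7 = add(0, 9) = 9
  t8 = neg(1) = -1
  t9 = absv(-1) = 1
  t10 = max2(-1, 1) = 1
  t11 = add(5, 1) = 6
  t12 = mul(1, 6) = 6
  t13 = max2(1, 9) = 9
  t14 = sub(9, 6) = 3
  t17 = min2(1, 3) = 1
  t18 = add(5, 1) = 6
  t19 = min2(6, 1) = 1
  t20 = absv(1) = 1
  t22 = min2(1, 1) = 1

Second demand — change propagation:
  t7: re-runs because a1 9->5; new result 5.
  t13: re-runs because t7 9->5; new result 5.
  t14: re-runs because t13 9->5; new result -1.
  t17: re-runs because t14 3->-1; new result -1.
  t18: re-runs because t17 1->-1; new result 4.
  t19: re-runs because t18 6->4; new result 1 (unchanged).
  t22: re-examined; everything it read last time is the same (t19 unchanged, t20 unchanged) — cache 1 kept, no run.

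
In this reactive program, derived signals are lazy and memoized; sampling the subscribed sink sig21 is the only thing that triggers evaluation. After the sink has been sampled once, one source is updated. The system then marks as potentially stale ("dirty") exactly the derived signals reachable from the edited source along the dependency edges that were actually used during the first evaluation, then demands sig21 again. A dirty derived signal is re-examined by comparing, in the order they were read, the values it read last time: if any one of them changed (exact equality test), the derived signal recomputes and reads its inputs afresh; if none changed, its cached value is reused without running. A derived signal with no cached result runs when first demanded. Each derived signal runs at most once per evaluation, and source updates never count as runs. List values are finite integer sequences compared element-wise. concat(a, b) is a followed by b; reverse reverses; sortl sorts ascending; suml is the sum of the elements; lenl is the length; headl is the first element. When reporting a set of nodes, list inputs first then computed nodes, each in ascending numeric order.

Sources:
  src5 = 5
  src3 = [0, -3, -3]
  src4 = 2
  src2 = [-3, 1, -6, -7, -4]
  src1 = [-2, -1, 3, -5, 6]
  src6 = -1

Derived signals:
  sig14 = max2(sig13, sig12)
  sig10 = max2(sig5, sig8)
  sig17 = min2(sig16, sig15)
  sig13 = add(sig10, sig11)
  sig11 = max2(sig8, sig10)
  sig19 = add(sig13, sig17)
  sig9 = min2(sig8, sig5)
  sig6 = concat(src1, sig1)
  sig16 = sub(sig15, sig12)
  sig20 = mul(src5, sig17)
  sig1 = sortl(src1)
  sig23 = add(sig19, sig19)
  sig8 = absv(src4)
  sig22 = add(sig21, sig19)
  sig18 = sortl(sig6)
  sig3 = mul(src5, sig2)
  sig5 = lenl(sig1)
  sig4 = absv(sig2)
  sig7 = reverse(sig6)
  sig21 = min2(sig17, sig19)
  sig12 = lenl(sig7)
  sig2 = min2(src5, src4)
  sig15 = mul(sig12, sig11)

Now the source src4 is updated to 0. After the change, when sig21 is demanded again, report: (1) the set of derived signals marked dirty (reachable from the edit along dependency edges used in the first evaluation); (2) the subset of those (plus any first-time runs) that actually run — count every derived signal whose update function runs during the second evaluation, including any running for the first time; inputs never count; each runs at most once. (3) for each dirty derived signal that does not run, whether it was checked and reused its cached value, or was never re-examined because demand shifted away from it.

First demand of the output computes:
  sig1 = sortl([-2, -1, 3, -5, 6]) = [-5, -2, -1, 3, 6]
  sig5 = lenl([-5, -2, -1, 3, 6]) = 5
  sig6 = concat([-2, -1, 3, -5, 6], [-5, -2, -1, 3, 6]) = [-2, -1, 3, -5, 6, -5, -2, -1, 3, 6]
  sig7 = reverse([-2, -1, 3, -5, 6, -5, -2, -1, 3, 6]) = [6, 3, -1, -2, -5, 6, -5, 3, -1, -2]
  sig8 = absv(2) = 2
  sig10 = max2(5, 2) = 5
  sig11 = max2(2, 5) = 5
  sig12 = lenl([6, 3, -1, -2, -5, 6, -5, 3, -1, -2]) = 10
  sig13 = add(5, 5) = 10
  sig15 = mul(10, 5) = 50
  sig16 = sub(50, 10) = 40
  sig17 = min2(40, 50) = 40
  sig19 = add(10, 40) = 50
  sig21 = min2(40, 50) = 40

After the edit, cleaning proceeds:
  sig8: a read changed (src4 2->0) — executes, giving 0.
  sig10: a read changed (sig8 2->0) — executes, giving 5 — identical to its old value.
  sig11: a read changed (sig8 2->0) — executes, giving 5 — identical to its old value.
  sig13: dirty, but its reads are unchanged (sig10 unchanged, sig11 unchanged); cached 10 stands.
  sig15: dirty, but its reads are unchanged (sig12 unchanged, sig11 unchanged); cached 50 stands.
  sig16: dirty, but its reads are unchanged (sig15 unchanged, sig12 unchanged); cached 40 stands.
  sig17: dirty, but its reads are unchanged (sig16 unchanged, sig15 unchanged); cached 40 stands.
  sig19: dirty, but its reads are unchanged (sig13 unchanged, sig17 unchanged); cached 50 stands.
  sig21: dirty, but its reads are unchanged (sig17 unchanged, sig19 unchanged); cached 40 stands.

Note where the cutoff bites: sig13 is checked, finds nothing changed, and keeps its cache.

The edit dirties: sig8, sig10, sig11, sig13, sig15, sig16, sig17, sig19, sig21.
3 derived signals run: sig8, sig10, sig11.
Cache hits after checking: sig13, sig15, sig16, sig17, sig19, sig21.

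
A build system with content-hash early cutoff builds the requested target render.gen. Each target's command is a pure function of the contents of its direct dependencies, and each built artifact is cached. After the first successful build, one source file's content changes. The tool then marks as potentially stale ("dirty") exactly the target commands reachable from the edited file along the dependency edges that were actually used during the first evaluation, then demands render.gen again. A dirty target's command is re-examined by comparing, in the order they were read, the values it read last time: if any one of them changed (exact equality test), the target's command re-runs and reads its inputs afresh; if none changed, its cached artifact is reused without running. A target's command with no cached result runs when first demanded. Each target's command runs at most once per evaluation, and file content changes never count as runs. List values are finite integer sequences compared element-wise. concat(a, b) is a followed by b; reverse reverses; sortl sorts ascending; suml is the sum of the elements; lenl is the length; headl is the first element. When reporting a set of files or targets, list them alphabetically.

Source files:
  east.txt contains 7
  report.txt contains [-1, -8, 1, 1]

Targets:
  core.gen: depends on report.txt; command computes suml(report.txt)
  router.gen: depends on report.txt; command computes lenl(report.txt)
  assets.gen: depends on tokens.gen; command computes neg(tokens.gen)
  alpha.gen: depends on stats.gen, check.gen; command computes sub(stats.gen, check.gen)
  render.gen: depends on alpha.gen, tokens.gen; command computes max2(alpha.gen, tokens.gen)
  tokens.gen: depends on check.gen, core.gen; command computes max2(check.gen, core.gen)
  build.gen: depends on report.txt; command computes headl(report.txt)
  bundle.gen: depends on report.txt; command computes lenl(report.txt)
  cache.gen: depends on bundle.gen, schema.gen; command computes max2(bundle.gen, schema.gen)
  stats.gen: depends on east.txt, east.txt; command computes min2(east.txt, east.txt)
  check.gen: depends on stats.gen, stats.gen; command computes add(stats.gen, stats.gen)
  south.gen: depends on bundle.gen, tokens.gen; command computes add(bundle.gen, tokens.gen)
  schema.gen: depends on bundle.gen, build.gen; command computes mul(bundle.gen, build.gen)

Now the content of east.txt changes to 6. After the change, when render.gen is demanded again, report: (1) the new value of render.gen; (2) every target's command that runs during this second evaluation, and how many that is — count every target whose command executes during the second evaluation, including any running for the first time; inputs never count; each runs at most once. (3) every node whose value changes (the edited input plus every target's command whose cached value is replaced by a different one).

New value of render.gen: 12.
Target commands that run: alpha.gen, check.gen, render.gen, stats.gen, tokens.gen — 5 in total.
Values that change: alpha.gen, check.gen, east.txt, render.gen, stats.gen, tokens.gen.

First evaluation (everything demanded from the output):
  core.gen = suml([-1, -8, 1, 1]) = -7
  stats.gen = min2(7, 7) = 7
  check.gen = add(7, 7) = 14
  alpha.gen = sub(7, 14) = -7
  tokens.gen = max2(14, -7) = 14
  render.gen = max2(-7, 14) = 14

Propagation after the edit:
  stats.gen: runs — east.txt 7->6; east.txt 7->6; result 6.
  check.gen: runs — stats.gen 7->6; stats.gen 7->6; result 12.
  alpha.gen: runs — stats.gen 7->6; check.gen 14->12; result -6.
  tokens.gen: runs — check.gen 14->12; result 12.
  render.gen: runs — alpha.gen -7->-6; tokens.gen 14->12; result 12.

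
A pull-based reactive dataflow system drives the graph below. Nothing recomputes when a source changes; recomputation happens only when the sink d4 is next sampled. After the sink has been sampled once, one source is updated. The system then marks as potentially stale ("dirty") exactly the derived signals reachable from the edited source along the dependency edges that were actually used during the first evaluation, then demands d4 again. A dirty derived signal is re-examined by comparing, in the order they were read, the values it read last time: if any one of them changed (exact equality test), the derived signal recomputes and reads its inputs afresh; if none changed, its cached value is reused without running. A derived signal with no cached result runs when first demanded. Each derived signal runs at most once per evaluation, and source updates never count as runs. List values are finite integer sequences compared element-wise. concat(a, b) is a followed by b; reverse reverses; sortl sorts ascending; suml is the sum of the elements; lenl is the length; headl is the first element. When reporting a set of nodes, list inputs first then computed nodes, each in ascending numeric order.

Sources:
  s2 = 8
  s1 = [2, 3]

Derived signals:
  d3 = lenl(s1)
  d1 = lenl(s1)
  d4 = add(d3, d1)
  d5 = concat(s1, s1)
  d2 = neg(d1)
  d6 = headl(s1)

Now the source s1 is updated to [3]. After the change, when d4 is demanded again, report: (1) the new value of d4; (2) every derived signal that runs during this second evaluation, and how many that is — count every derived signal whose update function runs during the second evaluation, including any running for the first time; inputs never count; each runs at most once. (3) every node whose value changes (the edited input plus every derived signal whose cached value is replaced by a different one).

First evaluation (everything demanded from the output):
  d1 = lenl([2, 3]) = 2
  d3 = lenl([2, 3]) = 2
  d4 = add(2, 2) = 4

Propagation after the edit:
  d1: runs — s1 [2, 3]->[3]; result 1.
  d3: runs — s1 [2, 3]->[3]; result 1.
  d4: runs — d3 2->1; d1 2->1; result 2.

New value of d4: 2.
Derived signals that run: d1, d3, d4 — 3 in total.
Values that change: s1, d1, d3, d4.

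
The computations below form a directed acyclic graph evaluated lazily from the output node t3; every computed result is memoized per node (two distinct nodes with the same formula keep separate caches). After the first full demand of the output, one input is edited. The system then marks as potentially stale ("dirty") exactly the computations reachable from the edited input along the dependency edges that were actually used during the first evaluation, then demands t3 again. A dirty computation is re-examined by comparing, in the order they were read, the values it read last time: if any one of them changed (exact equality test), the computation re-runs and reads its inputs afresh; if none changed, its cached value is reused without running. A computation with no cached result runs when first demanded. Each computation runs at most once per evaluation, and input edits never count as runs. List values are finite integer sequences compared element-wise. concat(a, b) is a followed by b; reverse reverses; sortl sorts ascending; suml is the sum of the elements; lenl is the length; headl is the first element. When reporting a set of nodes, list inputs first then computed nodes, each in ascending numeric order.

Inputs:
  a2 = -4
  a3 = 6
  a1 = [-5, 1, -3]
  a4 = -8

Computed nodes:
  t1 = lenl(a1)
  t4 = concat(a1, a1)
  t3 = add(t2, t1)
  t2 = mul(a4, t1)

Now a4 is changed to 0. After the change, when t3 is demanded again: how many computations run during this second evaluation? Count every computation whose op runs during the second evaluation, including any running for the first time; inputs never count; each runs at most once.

First demand of the output computes:
  t1 = lenl([-5, 1, -3]) = 3
  t2 = mul(-8, 3) = -24
  t3 = add(-24, 3) = -21

After the edit, cleaning proceeds:
  t2: a read changed (a4 -8->0) — executes, giving 0.
  t3: a read changed (t2 -24->0) — executes, giving 3.

2 computations run: t2, t3.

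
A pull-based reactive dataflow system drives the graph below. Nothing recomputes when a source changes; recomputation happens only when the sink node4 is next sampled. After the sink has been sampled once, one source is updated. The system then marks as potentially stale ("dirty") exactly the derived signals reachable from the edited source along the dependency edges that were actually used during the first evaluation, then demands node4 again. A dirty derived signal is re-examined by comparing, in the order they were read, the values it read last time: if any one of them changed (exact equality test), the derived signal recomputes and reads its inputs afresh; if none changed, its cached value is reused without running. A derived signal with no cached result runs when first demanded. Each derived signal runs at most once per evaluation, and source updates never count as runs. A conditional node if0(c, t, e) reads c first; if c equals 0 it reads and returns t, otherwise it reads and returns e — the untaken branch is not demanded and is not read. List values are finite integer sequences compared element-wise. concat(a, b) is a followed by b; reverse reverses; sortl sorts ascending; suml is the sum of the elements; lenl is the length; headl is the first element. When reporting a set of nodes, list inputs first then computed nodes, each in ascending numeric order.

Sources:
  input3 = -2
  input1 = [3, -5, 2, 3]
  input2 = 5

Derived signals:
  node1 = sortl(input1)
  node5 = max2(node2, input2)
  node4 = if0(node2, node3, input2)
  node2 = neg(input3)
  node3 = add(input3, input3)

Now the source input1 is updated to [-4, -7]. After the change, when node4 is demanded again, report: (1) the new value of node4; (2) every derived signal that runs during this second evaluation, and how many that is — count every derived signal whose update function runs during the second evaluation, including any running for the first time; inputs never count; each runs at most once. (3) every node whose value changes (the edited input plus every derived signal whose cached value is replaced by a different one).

New value of node4: 5.
Derived signals that run: none — 0 in total.
Values that change: input1.
Key observation: input1 is never demanded by the output, so the edit triggers no recomputation at all.

First evaluation (everything demanded from the output):
  node2 = neg(-2) = 2
  node4 = if0(node2=2 -> else branch input2) = 5

Propagation after the edit:
  input1 feeds no computation that the output demands — nothing is marked dirty and nothing runs.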